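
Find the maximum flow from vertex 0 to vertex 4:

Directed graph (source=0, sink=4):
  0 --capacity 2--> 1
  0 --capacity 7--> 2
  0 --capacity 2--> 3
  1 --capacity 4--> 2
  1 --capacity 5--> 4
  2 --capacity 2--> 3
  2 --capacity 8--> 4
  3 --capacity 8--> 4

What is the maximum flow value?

Computing max flow:
  Flow on (0->1): 2/2
  Flow on (0->2): 7/7
  Flow on (0->3): 2/2
  Flow on (1->4): 2/5
  Flow on (2->4): 7/8
  Flow on (3->4): 2/8
Maximum flow = 11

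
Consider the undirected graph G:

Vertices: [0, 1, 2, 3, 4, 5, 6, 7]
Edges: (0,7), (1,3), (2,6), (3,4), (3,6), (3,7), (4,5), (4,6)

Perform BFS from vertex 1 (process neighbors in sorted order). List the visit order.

BFS from vertex 1 (neighbors processed in ascending order):
Visit order: 1, 3, 4, 6, 7, 5, 2, 0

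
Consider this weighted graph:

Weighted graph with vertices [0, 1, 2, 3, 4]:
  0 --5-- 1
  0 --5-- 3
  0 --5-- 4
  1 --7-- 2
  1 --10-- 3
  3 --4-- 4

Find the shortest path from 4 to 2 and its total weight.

Using Dijkstra's algorithm from vertex 4:
Shortest path: 4 -> 0 -> 1 -> 2
Total weight: 5 + 5 + 7 = 17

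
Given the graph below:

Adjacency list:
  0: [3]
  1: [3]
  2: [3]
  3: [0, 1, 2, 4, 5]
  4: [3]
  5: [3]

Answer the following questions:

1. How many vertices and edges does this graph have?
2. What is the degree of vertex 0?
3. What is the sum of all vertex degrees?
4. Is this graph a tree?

Count: 6 vertices, 5 edges.
Vertex 0 has neighbors [3], degree = 1.
Handshaking lemma: 2 * 5 = 10.
A graph is a tree iff it is connected and has exactly n-1 edges. This graph is connected (all 6 vertices in one component) and has 6-1 = 5 edges. It is a tree.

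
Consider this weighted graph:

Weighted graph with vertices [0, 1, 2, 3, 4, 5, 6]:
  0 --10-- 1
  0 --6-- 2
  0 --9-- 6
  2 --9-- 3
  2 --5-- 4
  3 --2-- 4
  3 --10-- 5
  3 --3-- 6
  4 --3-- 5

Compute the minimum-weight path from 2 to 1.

Using Dijkstra's algorithm from vertex 2:
Shortest path: 2 -> 0 -> 1
Total weight: 6 + 10 = 16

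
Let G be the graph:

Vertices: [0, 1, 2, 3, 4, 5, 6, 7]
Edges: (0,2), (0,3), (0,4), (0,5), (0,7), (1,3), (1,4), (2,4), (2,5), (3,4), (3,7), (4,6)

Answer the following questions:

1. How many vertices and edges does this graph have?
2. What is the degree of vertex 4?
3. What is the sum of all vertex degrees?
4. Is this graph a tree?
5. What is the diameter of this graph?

Count: 8 vertices, 12 edges.
Vertex 4 has neighbors [0, 1, 2, 3, 6], degree = 5.
Handshaking lemma: 2 * 12 = 24.
A tree on 8 vertices has 7 edges. This graph has 12 edges (5 extra). Not a tree.
Diameter (longest shortest path) = 3.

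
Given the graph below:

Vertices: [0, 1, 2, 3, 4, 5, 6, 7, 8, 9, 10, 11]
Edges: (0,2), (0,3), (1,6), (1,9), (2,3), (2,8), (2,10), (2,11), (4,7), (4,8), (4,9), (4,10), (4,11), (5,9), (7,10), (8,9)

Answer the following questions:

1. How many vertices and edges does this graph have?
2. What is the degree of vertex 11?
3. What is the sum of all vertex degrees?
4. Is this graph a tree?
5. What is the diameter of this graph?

Count: 12 vertices, 16 edges.
Vertex 11 has neighbors [2, 4], degree = 2.
Handshaking lemma: 2 * 16 = 32.
A tree on 12 vertices has 11 edges. This graph has 16 edges (5 extra). Not a tree.
Diameter (longest shortest path) = 5.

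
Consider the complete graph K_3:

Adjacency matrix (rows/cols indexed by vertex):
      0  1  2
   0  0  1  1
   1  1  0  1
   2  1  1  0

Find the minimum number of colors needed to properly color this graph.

In K_3, every vertex is adjacent to every other vertex.
Each vertex needs a unique color.
Chromatic number = 3.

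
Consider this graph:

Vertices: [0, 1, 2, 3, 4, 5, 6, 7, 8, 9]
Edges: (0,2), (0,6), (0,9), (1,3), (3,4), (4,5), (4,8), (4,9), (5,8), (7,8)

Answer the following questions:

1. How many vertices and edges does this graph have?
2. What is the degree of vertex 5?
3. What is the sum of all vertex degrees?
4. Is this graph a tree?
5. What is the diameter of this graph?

Count: 10 vertices, 10 edges.
Vertex 5 has neighbors [4, 8], degree = 2.
Handshaking lemma: 2 * 10 = 20.
A tree on 10 vertices has 9 edges. This graph has 10 edges (1 extra). Not a tree.
Diameter (longest shortest path) = 5.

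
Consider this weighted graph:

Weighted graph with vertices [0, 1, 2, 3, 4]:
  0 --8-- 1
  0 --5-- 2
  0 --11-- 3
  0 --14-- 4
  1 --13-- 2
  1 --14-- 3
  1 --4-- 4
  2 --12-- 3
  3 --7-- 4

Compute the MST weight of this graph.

Applying Kruskal's algorithm (sort edges by weight, add if no cycle):
  Add (1,4) w=4
  Add (0,2) w=5
  Add (3,4) w=7
  Add (0,1) w=8
  Skip (0,3) w=11 (creates cycle)
  Skip (2,3) w=12 (creates cycle)
  Skip (1,2) w=13 (creates cycle)
  Skip (0,4) w=14 (creates cycle)
  Skip (1,3) w=14 (creates cycle)
MST weight = 24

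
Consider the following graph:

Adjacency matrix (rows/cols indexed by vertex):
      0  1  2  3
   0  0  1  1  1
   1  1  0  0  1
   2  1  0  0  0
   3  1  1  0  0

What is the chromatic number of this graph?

The graph has a maximum clique of size 3 (lower bound on chromatic number).
A valid 3-coloring: {0: 0, 1: 1, 2: 1, 3: 2}.
Chromatic number = 3.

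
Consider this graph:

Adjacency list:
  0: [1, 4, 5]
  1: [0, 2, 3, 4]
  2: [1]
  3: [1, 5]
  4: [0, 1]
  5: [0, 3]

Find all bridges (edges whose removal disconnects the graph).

A bridge is an edge whose removal increases the number of connected components.
Bridges found: (1,2)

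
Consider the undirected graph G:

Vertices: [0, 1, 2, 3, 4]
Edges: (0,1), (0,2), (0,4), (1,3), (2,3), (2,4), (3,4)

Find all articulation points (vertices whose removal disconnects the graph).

No articulation points. The graph is biconnected.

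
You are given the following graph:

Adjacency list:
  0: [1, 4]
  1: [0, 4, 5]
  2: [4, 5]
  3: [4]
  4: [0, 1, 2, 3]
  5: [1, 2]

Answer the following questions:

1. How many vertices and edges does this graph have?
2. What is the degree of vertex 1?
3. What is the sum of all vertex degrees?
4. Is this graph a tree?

Count: 6 vertices, 7 edges.
Vertex 1 has neighbors [0, 4, 5], degree = 3.
Handshaking lemma: 2 * 7 = 14.
A tree on 6 vertices has 5 edges. This graph has 7 edges (2 extra). Not a tree.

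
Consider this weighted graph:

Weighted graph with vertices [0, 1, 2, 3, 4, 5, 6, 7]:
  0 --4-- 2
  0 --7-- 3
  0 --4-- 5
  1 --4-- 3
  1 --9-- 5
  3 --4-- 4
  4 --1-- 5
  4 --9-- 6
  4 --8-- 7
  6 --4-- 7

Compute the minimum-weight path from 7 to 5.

Using Dijkstra's algorithm from vertex 7:
Shortest path: 7 -> 4 -> 5
Total weight: 8 + 1 = 9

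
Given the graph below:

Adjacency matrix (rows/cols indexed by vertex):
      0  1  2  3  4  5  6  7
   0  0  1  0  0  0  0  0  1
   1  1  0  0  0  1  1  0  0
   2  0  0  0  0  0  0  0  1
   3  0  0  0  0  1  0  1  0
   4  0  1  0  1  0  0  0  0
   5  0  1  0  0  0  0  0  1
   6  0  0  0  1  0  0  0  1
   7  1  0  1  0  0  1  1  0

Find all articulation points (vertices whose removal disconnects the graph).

An articulation point is a vertex whose removal disconnects the graph.
Articulation points: [7]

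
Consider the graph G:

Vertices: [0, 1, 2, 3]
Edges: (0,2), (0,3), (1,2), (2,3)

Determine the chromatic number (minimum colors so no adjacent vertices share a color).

The graph has a maximum clique of size 3 (lower bound on chromatic number).
A valid 3-coloring: {0: 1, 1: 1, 2: 0, 3: 2}.
Chromatic number = 3.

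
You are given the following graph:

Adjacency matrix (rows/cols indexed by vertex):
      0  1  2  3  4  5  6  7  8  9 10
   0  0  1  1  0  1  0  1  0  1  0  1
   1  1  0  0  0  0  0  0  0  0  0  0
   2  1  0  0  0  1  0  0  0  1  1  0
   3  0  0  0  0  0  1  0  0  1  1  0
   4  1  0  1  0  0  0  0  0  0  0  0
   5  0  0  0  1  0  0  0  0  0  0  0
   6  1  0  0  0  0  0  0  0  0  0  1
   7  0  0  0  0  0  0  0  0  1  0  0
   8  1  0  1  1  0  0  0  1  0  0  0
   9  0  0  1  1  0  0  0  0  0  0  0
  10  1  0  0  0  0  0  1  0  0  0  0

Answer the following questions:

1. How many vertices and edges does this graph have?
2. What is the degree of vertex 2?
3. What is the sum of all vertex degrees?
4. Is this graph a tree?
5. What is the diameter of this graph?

Count: 11 vertices, 14 edges.
Vertex 2 has neighbors [0, 4, 8, 9], degree = 4.
Handshaking lemma: 2 * 14 = 28.
A tree on 11 vertices has 10 edges. This graph has 14 edges (4 extra). Not a tree.
Diameter (longest shortest path) = 4.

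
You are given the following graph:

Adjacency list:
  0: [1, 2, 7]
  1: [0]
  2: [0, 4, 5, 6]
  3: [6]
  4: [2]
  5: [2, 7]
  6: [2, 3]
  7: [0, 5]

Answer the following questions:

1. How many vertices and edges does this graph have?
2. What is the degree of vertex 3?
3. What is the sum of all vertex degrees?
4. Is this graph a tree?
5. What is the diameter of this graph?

Count: 8 vertices, 8 edges.
Vertex 3 has neighbors [6], degree = 1.
Handshaking lemma: 2 * 8 = 16.
A tree on 8 vertices has 7 edges. This graph has 8 edges (1 extra). Not a tree.
Diameter (longest shortest path) = 4.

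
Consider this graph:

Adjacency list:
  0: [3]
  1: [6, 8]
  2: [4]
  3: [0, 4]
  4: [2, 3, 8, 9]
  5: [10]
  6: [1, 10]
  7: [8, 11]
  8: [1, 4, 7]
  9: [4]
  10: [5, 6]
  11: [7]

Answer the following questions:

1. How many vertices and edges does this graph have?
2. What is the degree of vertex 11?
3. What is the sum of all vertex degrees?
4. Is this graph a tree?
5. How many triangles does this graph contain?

Count: 12 vertices, 11 edges.
Vertex 11 has neighbors [7], degree = 1.
Handshaking lemma: 2 * 11 = 22.
A graph is a tree iff it is connected and has exactly n-1 edges. This graph is connected (all 12 vertices in one component) and has 12-1 = 11 edges. It is a tree.
Number of triangles = 0.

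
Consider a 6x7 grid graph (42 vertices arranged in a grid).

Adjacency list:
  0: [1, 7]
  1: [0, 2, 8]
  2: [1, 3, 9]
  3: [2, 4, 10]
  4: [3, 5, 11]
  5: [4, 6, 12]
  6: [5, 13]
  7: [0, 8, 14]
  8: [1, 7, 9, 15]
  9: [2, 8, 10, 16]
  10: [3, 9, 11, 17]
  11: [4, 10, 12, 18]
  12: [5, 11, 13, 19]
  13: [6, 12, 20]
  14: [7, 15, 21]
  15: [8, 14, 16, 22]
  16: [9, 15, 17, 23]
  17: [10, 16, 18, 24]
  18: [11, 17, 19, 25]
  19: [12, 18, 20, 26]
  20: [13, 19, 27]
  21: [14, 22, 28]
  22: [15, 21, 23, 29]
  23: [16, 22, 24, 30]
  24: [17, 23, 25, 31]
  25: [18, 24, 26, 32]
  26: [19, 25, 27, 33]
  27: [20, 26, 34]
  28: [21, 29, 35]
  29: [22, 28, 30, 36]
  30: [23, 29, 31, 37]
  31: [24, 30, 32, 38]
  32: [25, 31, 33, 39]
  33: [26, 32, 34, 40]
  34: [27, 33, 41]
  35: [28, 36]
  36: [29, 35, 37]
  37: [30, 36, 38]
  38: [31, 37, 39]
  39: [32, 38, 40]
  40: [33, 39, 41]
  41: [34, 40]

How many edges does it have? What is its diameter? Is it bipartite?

A 6x7 grid has 35 vertical edges and 36 horizontal edges.
Total edges = 35 + 36 = 71.
Diameter = (6-1) + (7-1) = 11 (corner to opposite corner).
Grid graphs are bipartite (checkerboard coloring).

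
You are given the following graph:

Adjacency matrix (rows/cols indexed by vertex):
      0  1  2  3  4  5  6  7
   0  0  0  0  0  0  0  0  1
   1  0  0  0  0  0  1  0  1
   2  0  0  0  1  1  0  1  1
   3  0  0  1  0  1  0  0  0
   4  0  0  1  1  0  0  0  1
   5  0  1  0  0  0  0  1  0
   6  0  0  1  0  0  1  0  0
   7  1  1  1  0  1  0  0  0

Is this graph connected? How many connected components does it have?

Checking connectivity: the graph has 1 connected component(s).
All vertices are reachable from each other. The graph IS connected.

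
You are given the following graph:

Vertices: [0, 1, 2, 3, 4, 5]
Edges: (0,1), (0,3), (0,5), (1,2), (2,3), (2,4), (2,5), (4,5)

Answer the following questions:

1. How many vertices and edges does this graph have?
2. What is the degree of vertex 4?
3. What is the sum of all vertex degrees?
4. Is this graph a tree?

Count: 6 vertices, 8 edges.
Vertex 4 has neighbors [2, 5], degree = 2.
Handshaking lemma: 2 * 8 = 16.
A tree on 6 vertices has 5 edges. This graph has 8 edges (3 extra). Not a tree.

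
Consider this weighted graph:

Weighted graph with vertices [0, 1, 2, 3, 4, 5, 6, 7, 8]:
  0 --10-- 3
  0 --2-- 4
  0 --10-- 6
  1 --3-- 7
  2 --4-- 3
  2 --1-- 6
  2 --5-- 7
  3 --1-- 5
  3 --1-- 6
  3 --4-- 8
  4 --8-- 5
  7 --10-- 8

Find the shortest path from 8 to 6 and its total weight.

Using Dijkstra's algorithm from vertex 8:
Shortest path: 8 -> 3 -> 6
Total weight: 4 + 1 = 5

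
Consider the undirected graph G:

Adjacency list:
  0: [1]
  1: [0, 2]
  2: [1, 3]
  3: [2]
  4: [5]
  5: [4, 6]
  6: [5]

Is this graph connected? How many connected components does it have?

Checking connectivity: the graph has 2 connected component(s).
Components: [[0, 1, 2, 3], [4, 5, 6]]. The graph is NOT connected.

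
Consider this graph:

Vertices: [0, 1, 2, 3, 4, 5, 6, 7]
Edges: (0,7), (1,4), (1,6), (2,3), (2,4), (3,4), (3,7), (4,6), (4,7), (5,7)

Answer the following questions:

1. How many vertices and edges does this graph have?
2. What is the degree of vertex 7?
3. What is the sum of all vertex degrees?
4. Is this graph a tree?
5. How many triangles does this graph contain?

Count: 8 vertices, 10 edges.
Vertex 7 has neighbors [0, 3, 4, 5], degree = 4.
Handshaking lemma: 2 * 10 = 20.
A tree on 8 vertices has 7 edges. This graph has 10 edges (3 extra). Not a tree.
Number of triangles = 3.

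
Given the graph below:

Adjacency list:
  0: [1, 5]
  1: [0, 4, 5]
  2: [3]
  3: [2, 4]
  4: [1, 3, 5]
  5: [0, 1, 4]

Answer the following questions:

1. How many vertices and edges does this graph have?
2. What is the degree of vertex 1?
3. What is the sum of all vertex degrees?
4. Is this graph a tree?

Count: 6 vertices, 7 edges.
Vertex 1 has neighbors [0, 4, 5], degree = 3.
Handshaking lemma: 2 * 7 = 14.
A tree on 6 vertices has 5 edges. This graph has 7 edges (2 extra). Not a tree.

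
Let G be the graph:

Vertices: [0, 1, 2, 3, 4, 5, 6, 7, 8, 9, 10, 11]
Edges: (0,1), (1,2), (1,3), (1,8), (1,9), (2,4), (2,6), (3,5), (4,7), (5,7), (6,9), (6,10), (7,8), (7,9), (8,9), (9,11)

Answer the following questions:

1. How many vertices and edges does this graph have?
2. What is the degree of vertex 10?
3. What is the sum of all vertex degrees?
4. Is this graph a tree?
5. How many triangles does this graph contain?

Count: 12 vertices, 16 edges.
Vertex 10 has neighbors [6], degree = 1.
Handshaking lemma: 2 * 16 = 32.
A tree on 12 vertices has 11 edges. This graph has 16 edges (5 extra). Not a tree.
Number of triangles = 2.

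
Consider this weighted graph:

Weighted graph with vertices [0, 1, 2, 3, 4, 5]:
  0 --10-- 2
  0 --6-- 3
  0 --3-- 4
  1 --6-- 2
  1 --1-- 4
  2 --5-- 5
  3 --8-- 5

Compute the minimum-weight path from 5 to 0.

Using Dijkstra's algorithm from vertex 5:
Shortest path: 5 -> 3 -> 0
Total weight: 8 + 6 = 14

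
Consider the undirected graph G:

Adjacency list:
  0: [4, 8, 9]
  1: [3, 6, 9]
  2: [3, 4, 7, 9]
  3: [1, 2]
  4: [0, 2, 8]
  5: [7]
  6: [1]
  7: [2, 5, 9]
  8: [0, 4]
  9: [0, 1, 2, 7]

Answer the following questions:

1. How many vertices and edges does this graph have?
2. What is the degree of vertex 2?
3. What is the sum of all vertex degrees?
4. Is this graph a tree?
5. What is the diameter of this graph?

Count: 10 vertices, 13 edges.
Vertex 2 has neighbors [3, 4, 7, 9], degree = 4.
Handshaking lemma: 2 * 13 = 26.
A tree on 10 vertices has 9 edges. This graph has 13 edges (4 extra). Not a tree.
Diameter (longest shortest path) = 4.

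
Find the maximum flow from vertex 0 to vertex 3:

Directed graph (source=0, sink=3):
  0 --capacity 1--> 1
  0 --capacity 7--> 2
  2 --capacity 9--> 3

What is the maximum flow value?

Computing max flow:
  Flow on (0->2): 7/7
  Flow on (2->3): 7/9
Maximum flow = 7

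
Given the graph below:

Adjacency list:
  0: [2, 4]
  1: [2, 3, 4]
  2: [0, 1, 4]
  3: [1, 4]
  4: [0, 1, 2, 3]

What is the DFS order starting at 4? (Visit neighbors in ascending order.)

DFS from vertex 4 (neighbors processed in ascending order):
Visit order: 4, 0, 2, 1, 3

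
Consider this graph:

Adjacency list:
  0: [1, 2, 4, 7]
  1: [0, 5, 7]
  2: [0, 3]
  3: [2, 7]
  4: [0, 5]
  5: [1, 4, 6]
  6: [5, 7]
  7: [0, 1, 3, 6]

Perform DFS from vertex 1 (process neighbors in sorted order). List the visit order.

DFS from vertex 1 (neighbors processed in ascending order):
Visit order: 1, 0, 2, 3, 7, 6, 5, 4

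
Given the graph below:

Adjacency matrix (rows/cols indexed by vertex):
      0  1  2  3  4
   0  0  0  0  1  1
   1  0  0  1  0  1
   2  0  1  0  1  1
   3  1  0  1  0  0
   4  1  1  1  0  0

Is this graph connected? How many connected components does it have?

Checking connectivity: the graph has 1 connected component(s).
All vertices are reachable from each other. The graph IS connected.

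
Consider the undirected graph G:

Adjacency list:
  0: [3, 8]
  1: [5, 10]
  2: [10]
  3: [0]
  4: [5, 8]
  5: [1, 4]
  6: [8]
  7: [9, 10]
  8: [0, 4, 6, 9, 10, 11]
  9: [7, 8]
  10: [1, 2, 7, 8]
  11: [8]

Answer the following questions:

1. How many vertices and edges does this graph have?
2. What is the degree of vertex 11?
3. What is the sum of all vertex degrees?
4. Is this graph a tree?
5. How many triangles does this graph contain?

Count: 12 vertices, 13 edges.
Vertex 11 has neighbors [8], degree = 1.
Handshaking lemma: 2 * 13 = 26.
A tree on 12 vertices has 11 edges. This graph has 13 edges (2 extra). Not a tree.
Number of triangles = 0.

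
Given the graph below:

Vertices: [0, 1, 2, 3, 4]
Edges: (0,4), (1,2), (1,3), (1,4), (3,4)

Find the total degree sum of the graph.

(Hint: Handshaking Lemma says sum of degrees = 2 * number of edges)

Count edges: 5 edges.
By Handshaking Lemma: sum of degrees = 2 * 5 = 10.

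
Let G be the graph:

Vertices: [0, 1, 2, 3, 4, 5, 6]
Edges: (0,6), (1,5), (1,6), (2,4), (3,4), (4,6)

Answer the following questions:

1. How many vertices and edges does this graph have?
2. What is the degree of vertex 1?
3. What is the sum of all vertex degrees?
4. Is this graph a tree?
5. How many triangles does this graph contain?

Count: 7 vertices, 6 edges.
Vertex 1 has neighbors [5, 6], degree = 2.
Handshaking lemma: 2 * 6 = 12.
A graph is a tree iff it is connected and has exactly n-1 edges. This graph is connected (all 7 vertices in one component) and has 7-1 = 6 edges. It is a tree.
Number of triangles = 0.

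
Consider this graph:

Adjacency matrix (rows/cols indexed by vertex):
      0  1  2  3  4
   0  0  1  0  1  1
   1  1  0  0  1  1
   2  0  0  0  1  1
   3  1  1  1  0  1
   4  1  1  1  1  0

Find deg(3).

Vertex 3 has neighbors [0, 1, 2, 4], so deg(3) = 4.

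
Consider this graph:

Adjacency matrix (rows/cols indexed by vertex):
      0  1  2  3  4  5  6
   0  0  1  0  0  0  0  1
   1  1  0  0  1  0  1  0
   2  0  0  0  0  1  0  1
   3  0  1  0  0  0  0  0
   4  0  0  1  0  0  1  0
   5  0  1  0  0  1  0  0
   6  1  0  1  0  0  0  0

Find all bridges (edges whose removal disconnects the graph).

A bridge is an edge whose removal increases the number of connected components.
Bridges found: (1,3)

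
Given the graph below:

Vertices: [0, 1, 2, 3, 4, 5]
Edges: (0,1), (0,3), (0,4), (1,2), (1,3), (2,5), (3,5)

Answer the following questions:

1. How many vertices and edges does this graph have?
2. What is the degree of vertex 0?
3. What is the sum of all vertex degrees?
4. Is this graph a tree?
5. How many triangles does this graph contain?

Count: 6 vertices, 7 edges.
Vertex 0 has neighbors [1, 3, 4], degree = 3.
Handshaking lemma: 2 * 7 = 14.
A tree on 6 vertices has 5 edges. This graph has 7 edges (2 extra). Not a tree.
Number of triangles = 1.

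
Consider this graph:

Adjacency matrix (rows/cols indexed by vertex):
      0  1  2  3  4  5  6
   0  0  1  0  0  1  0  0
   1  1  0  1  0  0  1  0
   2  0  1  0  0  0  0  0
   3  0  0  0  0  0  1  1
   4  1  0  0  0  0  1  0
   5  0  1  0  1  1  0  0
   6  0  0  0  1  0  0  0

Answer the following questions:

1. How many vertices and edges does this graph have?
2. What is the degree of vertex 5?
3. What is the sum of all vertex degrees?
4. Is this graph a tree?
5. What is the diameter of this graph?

Count: 7 vertices, 7 edges.
Vertex 5 has neighbors [1, 3, 4], degree = 3.
Handshaking lemma: 2 * 7 = 14.
A tree on 7 vertices has 6 edges. This graph has 7 edges (1 extra). Not a tree.
Diameter (longest shortest path) = 4.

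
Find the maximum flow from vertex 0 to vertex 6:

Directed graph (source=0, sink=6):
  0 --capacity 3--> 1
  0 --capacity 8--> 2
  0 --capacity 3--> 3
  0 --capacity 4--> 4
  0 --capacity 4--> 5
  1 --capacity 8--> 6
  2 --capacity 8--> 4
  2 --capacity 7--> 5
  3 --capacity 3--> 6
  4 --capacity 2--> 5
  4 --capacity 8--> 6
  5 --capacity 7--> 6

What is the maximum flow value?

Computing max flow:
  Flow on (0->1): 3/3
  Flow on (0->2): 8/8
  Flow on (0->3): 3/3
  Flow on (0->4): 3/4
  Flow on (0->5): 4/4
  Flow on (1->6): 3/8
  Flow on (2->4): 7/8
  Flow on (2->5): 1/7
  Flow on (3->6): 3/3
  Flow on (4->5): 2/2
  Flow on (4->6): 8/8
  Flow on (5->6): 7/7
Maximum flow = 21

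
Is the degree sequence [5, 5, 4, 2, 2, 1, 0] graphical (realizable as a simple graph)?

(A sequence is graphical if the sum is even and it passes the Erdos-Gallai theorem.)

Sum of degrees = 19. Sum is odd, so the sequence is NOT graphical.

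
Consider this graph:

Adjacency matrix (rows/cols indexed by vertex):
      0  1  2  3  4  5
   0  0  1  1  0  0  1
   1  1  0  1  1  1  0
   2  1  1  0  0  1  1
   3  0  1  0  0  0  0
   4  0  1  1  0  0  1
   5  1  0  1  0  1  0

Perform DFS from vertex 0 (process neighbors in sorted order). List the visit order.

DFS from vertex 0 (neighbors processed in ascending order):
Visit order: 0, 1, 2, 4, 5, 3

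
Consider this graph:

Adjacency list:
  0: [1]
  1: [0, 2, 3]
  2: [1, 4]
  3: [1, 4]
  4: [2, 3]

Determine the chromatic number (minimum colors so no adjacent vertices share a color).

The graph has a maximum clique of size 2 (lower bound on chromatic number).
A valid 2-coloring: {0: 1, 1: 0, 2: 1, 3: 1, 4: 0}.
Chromatic number = 2.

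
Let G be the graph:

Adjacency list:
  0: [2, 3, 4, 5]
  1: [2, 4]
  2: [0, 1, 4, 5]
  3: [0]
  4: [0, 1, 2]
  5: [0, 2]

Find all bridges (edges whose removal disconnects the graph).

A bridge is an edge whose removal increases the number of connected components.
Bridges found: (0,3)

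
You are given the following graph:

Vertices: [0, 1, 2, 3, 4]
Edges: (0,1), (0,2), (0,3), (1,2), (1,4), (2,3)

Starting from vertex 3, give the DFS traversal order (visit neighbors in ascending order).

DFS from vertex 3 (neighbors processed in ascending order):
Visit order: 3, 0, 1, 2, 4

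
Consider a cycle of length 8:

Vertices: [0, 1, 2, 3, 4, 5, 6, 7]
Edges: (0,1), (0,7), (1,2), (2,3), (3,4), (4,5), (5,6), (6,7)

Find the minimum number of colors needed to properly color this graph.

This is an even cycle (C_8). Even cycles are bipartite.
Chromatic number = 2.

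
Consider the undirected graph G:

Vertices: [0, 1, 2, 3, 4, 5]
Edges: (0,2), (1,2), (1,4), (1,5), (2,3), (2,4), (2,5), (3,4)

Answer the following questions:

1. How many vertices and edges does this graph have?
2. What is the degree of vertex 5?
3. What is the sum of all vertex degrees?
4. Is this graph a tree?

Count: 6 vertices, 8 edges.
Vertex 5 has neighbors [1, 2], degree = 2.
Handshaking lemma: 2 * 8 = 16.
A tree on 6 vertices has 5 edges. This graph has 8 edges (3 extra). Not a tree.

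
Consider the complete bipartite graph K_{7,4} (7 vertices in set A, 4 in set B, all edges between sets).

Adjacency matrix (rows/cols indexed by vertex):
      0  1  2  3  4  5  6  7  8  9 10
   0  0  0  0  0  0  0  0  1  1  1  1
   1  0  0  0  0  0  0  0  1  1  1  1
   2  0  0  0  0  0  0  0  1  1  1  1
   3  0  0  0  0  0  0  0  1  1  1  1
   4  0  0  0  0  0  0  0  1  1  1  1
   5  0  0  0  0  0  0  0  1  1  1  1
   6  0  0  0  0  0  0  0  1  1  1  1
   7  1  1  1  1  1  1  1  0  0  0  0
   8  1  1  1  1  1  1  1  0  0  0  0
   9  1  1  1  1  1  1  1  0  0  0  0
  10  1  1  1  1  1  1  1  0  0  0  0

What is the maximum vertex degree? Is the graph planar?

Set-A vertices have degree 4; set-B vertices have degree 7. Maximum degree = max(7,4) = 7.
K_{7,4} contains K_{3,3} as a subgraph (since both sides have >= 3 vertices); by Kuratowski's theorem it is not planar.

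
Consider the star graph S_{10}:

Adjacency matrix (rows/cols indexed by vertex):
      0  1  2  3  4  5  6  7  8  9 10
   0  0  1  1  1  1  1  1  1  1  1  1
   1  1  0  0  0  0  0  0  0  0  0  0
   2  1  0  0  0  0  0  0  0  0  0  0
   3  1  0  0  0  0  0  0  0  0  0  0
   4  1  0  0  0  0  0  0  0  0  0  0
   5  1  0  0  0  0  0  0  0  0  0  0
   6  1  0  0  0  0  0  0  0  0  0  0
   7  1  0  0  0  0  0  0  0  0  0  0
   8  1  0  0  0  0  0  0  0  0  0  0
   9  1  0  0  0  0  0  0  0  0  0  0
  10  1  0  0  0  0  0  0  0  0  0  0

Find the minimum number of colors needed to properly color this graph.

S_{10} has one hub adjacent to 10 leaves; leaves are pairwise non-adjacent.
Color the hub 0 and every leaf 1.
Chromatic number = 2.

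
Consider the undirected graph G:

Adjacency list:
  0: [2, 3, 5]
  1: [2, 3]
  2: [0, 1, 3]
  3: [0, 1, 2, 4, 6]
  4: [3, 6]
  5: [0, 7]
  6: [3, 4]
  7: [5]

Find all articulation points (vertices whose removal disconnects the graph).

An articulation point is a vertex whose removal disconnects the graph.
Articulation points: [0, 3, 5]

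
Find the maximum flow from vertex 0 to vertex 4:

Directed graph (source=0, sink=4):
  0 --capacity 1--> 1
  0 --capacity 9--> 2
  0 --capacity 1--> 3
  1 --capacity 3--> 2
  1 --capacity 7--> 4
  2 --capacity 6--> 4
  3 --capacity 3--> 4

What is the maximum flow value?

Computing max flow:
  Flow on (0->1): 1/1
  Flow on (0->2): 6/9
  Flow on (0->3): 1/1
  Flow on (1->4): 1/7
  Flow on (2->4): 6/6
  Flow on (3->4): 1/3
Maximum flow = 8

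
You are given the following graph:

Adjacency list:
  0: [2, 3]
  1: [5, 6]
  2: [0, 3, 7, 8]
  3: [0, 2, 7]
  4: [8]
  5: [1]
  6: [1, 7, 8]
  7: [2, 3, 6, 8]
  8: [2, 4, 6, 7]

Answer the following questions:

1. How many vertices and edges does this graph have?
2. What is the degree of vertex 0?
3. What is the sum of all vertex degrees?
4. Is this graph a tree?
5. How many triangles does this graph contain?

Count: 9 vertices, 12 edges.
Vertex 0 has neighbors [2, 3], degree = 2.
Handshaking lemma: 2 * 12 = 24.
A tree on 9 vertices has 8 edges. This graph has 12 edges (4 extra). Not a tree.
Number of triangles = 4.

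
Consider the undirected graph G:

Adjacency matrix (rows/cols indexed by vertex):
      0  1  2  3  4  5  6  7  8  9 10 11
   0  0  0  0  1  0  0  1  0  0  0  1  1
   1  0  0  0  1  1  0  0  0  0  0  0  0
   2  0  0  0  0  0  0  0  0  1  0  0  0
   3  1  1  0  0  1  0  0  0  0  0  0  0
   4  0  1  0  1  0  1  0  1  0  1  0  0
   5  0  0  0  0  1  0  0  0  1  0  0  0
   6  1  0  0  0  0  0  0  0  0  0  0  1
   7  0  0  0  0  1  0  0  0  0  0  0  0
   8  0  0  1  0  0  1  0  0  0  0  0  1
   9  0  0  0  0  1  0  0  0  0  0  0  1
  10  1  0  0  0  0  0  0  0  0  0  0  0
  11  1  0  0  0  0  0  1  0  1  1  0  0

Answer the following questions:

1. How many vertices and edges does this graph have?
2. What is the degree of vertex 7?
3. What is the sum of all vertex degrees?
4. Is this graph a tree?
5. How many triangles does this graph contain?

Count: 12 vertices, 15 edges.
Vertex 7 has neighbors [4], degree = 1.
Handshaking lemma: 2 * 15 = 30.
A tree on 12 vertices has 11 edges. This graph has 15 edges (4 extra). Not a tree.
Number of triangles = 2.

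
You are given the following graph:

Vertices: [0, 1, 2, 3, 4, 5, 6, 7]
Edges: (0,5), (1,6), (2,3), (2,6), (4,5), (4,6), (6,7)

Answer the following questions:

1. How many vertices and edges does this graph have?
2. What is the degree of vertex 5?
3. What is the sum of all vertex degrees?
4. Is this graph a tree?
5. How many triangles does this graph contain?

Count: 8 vertices, 7 edges.
Vertex 5 has neighbors [0, 4], degree = 2.
Handshaking lemma: 2 * 7 = 14.
A graph is a tree iff it is connected and has exactly n-1 edges. This graph is connected (all 8 vertices in one component) and has 8-1 = 7 edges. It is a tree.
Number of triangles = 0.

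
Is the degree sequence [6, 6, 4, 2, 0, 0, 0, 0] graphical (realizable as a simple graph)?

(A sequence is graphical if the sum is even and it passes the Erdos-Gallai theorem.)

Sum of degrees = 18. Sum is even but fails Erdos-Gallai. The sequence is NOT graphical.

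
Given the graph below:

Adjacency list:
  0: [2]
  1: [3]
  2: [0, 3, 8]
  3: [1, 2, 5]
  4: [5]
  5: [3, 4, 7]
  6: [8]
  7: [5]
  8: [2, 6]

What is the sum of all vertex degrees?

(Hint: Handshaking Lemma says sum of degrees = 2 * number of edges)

Count edges: 8 edges.
By Handshaking Lemma: sum of degrees = 2 * 8 = 16.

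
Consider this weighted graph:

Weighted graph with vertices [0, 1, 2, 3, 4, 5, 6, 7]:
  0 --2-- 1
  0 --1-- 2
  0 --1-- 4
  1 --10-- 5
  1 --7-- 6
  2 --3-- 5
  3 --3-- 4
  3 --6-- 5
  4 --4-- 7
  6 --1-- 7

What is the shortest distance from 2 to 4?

Using Dijkstra's algorithm from vertex 2:
Shortest path: 2 -> 0 -> 4
Total weight: 1 + 1 = 2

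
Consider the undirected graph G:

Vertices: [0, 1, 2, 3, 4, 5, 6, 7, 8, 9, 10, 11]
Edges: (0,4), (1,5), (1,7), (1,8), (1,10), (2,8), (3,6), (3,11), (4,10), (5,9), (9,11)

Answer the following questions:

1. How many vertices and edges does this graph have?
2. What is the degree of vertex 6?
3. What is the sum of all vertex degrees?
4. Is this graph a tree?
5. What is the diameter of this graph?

Count: 12 vertices, 11 edges.
Vertex 6 has neighbors [3], degree = 1.
Handshaking lemma: 2 * 11 = 22.
A graph is a tree iff it is connected and has exactly n-1 edges. This graph is connected (all 12 vertices in one component) and has 12-1 = 11 edges. It is a tree.
Diameter (longest shortest path) = 8.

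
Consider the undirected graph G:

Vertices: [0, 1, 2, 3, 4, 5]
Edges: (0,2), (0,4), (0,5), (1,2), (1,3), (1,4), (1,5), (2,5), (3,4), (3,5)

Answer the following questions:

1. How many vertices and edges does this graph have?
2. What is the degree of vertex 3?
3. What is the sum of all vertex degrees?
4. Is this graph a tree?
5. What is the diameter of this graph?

Count: 6 vertices, 10 edges.
Vertex 3 has neighbors [1, 4, 5], degree = 3.
Handshaking lemma: 2 * 10 = 20.
A tree on 6 vertices has 5 edges. This graph has 10 edges (5 extra). Not a tree.
Diameter (longest shortest path) = 2.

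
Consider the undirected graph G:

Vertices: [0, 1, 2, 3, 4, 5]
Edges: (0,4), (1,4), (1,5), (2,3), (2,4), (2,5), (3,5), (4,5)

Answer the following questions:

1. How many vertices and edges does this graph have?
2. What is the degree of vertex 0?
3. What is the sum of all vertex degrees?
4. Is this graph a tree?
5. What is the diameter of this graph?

Count: 6 vertices, 8 edges.
Vertex 0 has neighbors [4], degree = 1.
Handshaking lemma: 2 * 8 = 16.
A tree on 6 vertices has 5 edges. This graph has 8 edges (3 extra). Not a tree.
Diameter (longest shortest path) = 3.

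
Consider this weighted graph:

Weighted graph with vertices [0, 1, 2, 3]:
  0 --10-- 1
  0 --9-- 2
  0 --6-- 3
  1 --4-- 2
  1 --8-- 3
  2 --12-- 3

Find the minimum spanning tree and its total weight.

Applying Kruskal's algorithm (sort edges by weight, add if no cycle):
  Add (1,2) w=4
  Add (0,3) w=6
  Add (1,3) w=8
  Skip (0,2) w=9 (creates cycle)
  Skip (0,1) w=10 (creates cycle)
  Skip (2,3) w=12 (creates cycle)
MST weight = 18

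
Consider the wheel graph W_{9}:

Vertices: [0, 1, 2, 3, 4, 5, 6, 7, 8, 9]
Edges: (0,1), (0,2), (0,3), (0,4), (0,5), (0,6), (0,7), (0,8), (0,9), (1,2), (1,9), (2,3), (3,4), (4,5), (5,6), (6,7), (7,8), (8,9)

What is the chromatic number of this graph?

W_{9} = C_{9} plus a hub adjacent to every cycle vertex.
The outer cycle needs 3 colors (odd cycle); the hub is adjacent to all of them so needs a fresh color.
Chromatic number = 3 + 1 = 4.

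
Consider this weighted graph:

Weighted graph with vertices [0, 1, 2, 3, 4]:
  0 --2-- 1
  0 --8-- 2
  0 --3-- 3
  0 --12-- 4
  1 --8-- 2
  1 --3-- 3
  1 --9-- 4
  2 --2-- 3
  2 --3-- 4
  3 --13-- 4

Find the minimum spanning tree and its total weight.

Applying Kruskal's algorithm (sort edges by weight, add if no cycle):
  Add (0,1) w=2
  Add (2,3) w=2
  Add (0,3) w=3
  Skip (1,3) w=3 (creates cycle)
  Add (2,4) w=3
  Skip (0,2) w=8 (creates cycle)
  Skip (1,2) w=8 (creates cycle)
  Skip (1,4) w=9 (creates cycle)
  Skip (0,4) w=12 (creates cycle)
  Skip (3,4) w=13 (creates cycle)
MST weight = 10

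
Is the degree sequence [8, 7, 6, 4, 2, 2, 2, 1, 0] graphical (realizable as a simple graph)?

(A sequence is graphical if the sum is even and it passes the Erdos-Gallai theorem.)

Sum of degrees = 32. Sum is even but fails Erdos-Gallai. The sequence is NOT graphical.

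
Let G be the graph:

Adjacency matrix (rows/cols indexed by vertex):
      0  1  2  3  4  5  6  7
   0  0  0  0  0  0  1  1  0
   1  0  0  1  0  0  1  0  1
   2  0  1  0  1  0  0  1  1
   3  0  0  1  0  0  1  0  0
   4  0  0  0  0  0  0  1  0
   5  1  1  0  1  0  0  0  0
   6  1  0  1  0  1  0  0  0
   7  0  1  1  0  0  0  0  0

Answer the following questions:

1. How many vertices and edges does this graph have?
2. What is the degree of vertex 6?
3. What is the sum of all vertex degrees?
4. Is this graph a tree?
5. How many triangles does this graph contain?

Count: 8 vertices, 10 edges.
Vertex 6 has neighbors [0, 2, 4], degree = 3.
Handshaking lemma: 2 * 10 = 20.
A tree on 8 vertices has 7 edges. This graph has 10 edges (3 extra). Not a tree.
Number of triangles = 1.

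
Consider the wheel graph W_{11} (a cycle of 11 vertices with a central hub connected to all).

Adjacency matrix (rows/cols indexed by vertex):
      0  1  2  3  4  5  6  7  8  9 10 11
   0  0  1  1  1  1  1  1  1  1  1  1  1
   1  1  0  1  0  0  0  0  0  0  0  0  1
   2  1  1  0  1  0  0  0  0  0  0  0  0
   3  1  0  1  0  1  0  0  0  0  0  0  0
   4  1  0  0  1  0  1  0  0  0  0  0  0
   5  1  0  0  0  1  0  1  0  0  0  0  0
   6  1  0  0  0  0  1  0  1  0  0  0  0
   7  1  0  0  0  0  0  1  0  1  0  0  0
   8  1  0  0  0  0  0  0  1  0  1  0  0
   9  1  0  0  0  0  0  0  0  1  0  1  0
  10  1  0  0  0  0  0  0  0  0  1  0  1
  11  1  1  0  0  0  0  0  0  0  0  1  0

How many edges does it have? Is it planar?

Wheel graph W_{11}: 11 cycle edges + 11 spoke edges = 22 edges.
Total vertices: 12.
The graph is planar.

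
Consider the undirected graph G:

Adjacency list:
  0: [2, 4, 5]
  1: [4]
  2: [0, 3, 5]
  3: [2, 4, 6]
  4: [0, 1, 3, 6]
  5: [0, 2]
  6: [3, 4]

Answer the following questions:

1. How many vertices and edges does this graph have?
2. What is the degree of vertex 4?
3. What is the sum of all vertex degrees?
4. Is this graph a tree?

Count: 7 vertices, 9 edges.
Vertex 4 has neighbors [0, 1, 3, 6], degree = 4.
Handshaking lemma: 2 * 9 = 18.
A tree on 7 vertices has 6 edges. This graph has 9 edges (3 extra). Not a tree.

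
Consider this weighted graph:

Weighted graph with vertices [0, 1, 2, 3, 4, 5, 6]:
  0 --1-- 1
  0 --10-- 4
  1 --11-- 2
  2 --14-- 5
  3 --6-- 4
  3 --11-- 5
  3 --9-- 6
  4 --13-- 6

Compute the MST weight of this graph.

Applying Kruskal's algorithm (sort edges by weight, add if no cycle):
  Add (0,1) w=1
  Add (3,4) w=6
  Add (3,6) w=9
  Add (0,4) w=10
  Add (1,2) w=11
  Add (3,5) w=11
  Skip (4,6) w=13 (creates cycle)
  Skip (2,5) w=14 (creates cycle)
MST weight = 48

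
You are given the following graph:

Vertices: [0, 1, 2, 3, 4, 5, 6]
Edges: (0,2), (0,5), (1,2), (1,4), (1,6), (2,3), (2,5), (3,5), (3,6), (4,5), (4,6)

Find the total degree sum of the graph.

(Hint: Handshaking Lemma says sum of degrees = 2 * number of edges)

Count edges: 11 edges.
By Handshaking Lemma: sum of degrees = 2 * 11 = 22.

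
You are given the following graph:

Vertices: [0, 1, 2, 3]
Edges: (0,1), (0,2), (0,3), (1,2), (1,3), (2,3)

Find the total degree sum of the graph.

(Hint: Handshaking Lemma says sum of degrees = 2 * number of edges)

Count edges: 6 edges.
By Handshaking Lemma: sum of degrees = 2 * 6 = 12.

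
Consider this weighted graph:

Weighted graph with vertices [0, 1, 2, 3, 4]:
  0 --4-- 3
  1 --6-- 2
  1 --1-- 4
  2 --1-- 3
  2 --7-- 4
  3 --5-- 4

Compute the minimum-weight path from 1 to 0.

Using Dijkstra's algorithm from vertex 1:
Shortest path: 1 -> 4 -> 3 -> 0
Total weight: 1 + 5 + 4 = 10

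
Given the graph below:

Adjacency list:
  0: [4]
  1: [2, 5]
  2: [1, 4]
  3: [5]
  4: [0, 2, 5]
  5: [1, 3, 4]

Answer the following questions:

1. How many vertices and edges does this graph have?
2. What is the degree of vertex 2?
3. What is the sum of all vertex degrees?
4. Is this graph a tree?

Count: 6 vertices, 6 edges.
Vertex 2 has neighbors [1, 4], degree = 2.
Handshaking lemma: 2 * 6 = 12.
A tree on 6 vertices has 5 edges. This graph has 6 edges (1 extra). Not a tree.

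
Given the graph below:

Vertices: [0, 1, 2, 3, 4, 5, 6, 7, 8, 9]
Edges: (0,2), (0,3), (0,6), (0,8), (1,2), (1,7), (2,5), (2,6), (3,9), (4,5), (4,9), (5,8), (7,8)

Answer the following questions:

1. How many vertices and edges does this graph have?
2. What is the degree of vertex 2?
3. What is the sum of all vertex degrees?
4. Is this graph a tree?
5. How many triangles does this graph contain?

Count: 10 vertices, 13 edges.
Vertex 2 has neighbors [0, 1, 5, 6], degree = 4.
Handshaking lemma: 2 * 13 = 26.
A tree on 10 vertices has 9 edges. This graph has 13 edges (4 extra). Not a tree.
Number of triangles = 1.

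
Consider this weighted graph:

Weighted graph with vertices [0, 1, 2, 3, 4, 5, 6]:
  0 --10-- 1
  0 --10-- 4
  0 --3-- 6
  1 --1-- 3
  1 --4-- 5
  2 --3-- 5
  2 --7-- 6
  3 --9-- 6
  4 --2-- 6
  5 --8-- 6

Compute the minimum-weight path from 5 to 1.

Using Dijkstra's algorithm from vertex 5:
Shortest path: 5 -> 1
Total weight: 4 = 4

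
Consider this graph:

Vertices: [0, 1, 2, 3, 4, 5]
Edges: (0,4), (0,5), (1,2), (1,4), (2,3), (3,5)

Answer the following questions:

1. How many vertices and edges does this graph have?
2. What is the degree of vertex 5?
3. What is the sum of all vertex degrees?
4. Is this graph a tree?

Count: 6 vertices, 6 edges.
Vertex 5 has neighbors [0, 3], degree = 2.
Handshaking lemma: 2 * 6 = 12.
A tree on 6 vertices has 5 edges. This graph has 6 edges (1 extra). Not a tree.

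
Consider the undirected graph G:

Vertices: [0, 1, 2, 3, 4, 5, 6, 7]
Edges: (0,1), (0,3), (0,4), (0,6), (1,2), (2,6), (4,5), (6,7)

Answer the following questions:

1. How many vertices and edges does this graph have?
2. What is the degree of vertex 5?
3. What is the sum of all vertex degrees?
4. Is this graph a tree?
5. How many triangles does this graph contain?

Count: 8 vertices, 8 edges.
Vertex 5 has neighbors [4], degree = 1.
Handshaking lemma: 2 * 8 = 16.
A tree on 8 vertices has 7 edges. This graph has 8 edges (1 extra). Not a tree.
Number of triangles = 0.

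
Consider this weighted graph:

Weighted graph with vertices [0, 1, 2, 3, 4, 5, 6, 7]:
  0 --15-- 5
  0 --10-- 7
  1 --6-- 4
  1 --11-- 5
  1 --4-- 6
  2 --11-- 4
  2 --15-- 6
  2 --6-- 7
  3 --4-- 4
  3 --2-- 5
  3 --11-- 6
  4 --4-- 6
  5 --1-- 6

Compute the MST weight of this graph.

Applying Kruskal's algorithm (sort edges by weight, add if no cycle):
  Add (5,6) w=1
  Add (3,5) w=2
  Add (1,6) w=4
  Add (3,4) w=4
  Skip (4,6) w=4 (creates cycle)
  Skip (1,4) w=6 (creates cycle)
  Add (2,7) w=6
  Add (0,7) w=10
  Skip (1,5) w=11 (creates cycle)
  Add (2,4) w=11
  Skip (3,6) w=11 (creates cycle)
  Skip (0,5) w=15 (creates cycle)
  Skip (2,6) w=15 (creates cycle)
MST weight = 38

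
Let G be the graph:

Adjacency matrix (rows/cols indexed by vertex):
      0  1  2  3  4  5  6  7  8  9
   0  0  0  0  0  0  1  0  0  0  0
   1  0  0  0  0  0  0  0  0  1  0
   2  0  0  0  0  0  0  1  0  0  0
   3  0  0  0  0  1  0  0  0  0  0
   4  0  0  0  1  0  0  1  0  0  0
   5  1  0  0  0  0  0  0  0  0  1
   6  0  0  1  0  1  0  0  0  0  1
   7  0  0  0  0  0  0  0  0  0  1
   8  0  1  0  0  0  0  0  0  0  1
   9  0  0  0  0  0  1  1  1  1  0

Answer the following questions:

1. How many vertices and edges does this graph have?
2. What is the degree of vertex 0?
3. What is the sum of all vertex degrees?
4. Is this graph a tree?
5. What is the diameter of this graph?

Count: 10 vertices, 9 edges.
Vertex 0 has neighbors [5], degree = 1.
Handshaking lemma: 2 * 9 = 18.
A graph is a tree iff it is connected and has exactly n-1 edges. This graph is connected (all 10 vertices in one component) and has 10-1 = 9 edges. It is a tree.
Diameter (longest shortest path) = 5.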